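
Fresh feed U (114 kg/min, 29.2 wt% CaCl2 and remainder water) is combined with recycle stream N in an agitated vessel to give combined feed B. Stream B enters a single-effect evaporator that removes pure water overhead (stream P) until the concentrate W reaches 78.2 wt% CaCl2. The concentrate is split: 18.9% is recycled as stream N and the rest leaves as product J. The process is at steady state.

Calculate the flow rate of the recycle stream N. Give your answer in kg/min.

9.92 kg/min

Overall CaCl2 balance (none leaves overhead): CaCl2 in fresh feed = CaCl2 in product, i.e. 114×0.292 = (1−0.189)·W·0.782.
W = 33.288/(0.782×0.811) = 52.488 kg/min.
Recycle N = 0.189×52.488 = 9.9202 kg/min.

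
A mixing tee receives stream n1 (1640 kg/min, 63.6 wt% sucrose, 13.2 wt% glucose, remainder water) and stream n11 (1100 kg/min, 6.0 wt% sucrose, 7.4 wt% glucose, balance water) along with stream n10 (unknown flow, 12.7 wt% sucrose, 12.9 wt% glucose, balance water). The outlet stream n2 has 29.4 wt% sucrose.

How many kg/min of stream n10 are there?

1817 kg/min

Let n10 be the unknown flow. Total out = 2740 + n10.
sucrose balance: 1109 + 0.127·n10 = 0.294·(2740 + n10)
(0.127 − 0.294)·n10 = 0.294×2740 − 1109 = -303.48
n10 = -303.48 / -0.167 = 1817.2 kg/min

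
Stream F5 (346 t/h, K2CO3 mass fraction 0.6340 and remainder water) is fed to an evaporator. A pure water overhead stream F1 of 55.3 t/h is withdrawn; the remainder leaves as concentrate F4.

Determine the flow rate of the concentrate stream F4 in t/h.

Concentrate = 346 − 55.3 = 290.7 t/h.

290.7 t/h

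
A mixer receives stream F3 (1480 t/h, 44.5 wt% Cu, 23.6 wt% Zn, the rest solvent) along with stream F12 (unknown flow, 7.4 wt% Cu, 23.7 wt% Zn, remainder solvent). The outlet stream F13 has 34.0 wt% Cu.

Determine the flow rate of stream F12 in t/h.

Let F12 be the unknown flow. Total out = 1480 + F12.
Cu balance: 658.6 + 0.074·F12 = 0.340·(1480 + F12)
(0.074 − 0.340)·F12 = 0.340×1480 − 658.6 = -155.4
F12 = -155.4 / -0.266 = 584.21 t/h

584.2 t/h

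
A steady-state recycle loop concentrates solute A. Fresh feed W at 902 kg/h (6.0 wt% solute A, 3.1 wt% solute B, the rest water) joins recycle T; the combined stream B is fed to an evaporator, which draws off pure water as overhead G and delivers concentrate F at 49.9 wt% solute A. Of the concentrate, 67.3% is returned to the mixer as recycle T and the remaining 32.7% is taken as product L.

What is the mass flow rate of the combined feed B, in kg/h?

1125 kg/h

Overall solute A balance (none leaves overhead): solute A in fresh feed = solute A in product, i.e. 902×0.060 = (1−0.673)·F·0.499.
F = 54.12/(0.499×0.327) = 331.67 kg/h.
Recycle T = 0.673×331.67 = 223.22 kg/h.
Combined feed B = 902 + 223.22 = 1125.2 kg/h.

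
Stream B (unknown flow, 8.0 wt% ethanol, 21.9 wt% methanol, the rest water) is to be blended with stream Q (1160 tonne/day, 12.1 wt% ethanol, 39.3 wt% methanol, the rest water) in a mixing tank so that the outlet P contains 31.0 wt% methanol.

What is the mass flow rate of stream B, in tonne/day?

1058 tonne/day

Let B be the unknown flow. Total out = 1160 + B.
methanol balance: 455.88 + 0.219·B = 0.310·(1160 + B)
(0.219 − 0.310)·B = 0.310×1160 − 455.88 = -96.28
B = -96.28 / -0.091 = 1058 tonne/day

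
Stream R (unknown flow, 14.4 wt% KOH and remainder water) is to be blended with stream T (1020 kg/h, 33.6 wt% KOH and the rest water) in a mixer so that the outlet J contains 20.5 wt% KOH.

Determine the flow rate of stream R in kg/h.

2190 kg/h

Let R be the unknown flow. Total out = 1020 + R.
KOH balance: 342.72 + 0.144·R = 0.205·(1020 + R)
(0.144 − 0.205)·R = 0.205×1020 − 342.72 = -133.62
R = -133.62 / -0.061 = 2190.5 kg/h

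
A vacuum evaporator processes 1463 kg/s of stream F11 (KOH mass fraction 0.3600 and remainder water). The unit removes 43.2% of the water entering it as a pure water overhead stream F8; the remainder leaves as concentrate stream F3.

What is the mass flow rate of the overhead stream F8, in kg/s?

water entering = 1463×0.640 = 936.32 kg/s; overhead removed = 0.432×936.32 = 404.49 kg/s.

404.5 kg/s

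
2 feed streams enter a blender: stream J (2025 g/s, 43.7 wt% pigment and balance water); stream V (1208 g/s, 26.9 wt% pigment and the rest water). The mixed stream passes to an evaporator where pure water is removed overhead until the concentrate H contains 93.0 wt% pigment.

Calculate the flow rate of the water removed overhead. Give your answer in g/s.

1932 g/s

pigment entering = 2025×0.437 + 1208×0.269 = 1209.9 g/s.
All pigment reports to H, so H = 1209.9/0.930 = 1300.9 g/s.
Total feed = 3233 g/s; overhead = 3233 − 1300.9 = 1932.1 g/s.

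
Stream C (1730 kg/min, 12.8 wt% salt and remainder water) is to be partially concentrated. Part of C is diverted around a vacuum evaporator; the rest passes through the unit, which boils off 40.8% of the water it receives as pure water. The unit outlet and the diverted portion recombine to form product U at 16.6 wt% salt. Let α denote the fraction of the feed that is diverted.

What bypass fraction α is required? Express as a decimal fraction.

All 1730×0.128 = 221.44 kg/min of salt reaches U, so U = 221.44/0.166 = 1334 kg/min and vapour = 396.02 kg/min.
The evaporator receives (1−α)·1730 of feed at 0.872 water and removes 0.408 of that water:
0.408×0.872×(1−α)×1730 = 396.02
(1−α) = 396.02/615.49 = 0.6434;  α = 0.3566.

0.357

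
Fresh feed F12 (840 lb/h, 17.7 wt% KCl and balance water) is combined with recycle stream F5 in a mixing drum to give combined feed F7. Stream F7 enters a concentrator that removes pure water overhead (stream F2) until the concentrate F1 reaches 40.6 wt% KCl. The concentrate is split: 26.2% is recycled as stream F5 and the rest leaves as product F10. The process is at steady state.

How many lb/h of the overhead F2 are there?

Overall KCl balance (none leaves overhead): KCl in fresh feed = KCl in product, i.e. 840×0.177 = (1−0.262)·F1·0.406.
F1 = 148.68/(0.406×0.738) = 496.22 lb/h.
Recycle F5 = 0.262×496.22 = 130.01 lb/h.
Combined feed F7 = 840 + 130.01 = 970.01 lb/h.
Overhead F2 = F7 − F1 = 970.01 − 496.22 = 473.79 lb/h.

473.8 lb/h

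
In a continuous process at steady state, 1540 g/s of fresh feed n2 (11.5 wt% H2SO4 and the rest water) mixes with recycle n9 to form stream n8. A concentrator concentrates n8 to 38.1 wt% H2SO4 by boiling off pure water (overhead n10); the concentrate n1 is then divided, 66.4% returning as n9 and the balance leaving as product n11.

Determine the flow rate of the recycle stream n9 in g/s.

918.6 g/s

Overall H2SO4 balance (none leaves overhead): H2SO4 in fresh feed = H2SO4 in product, i.e. 1540×0.115 = (1−0.664)·n1·0.381.
n1 = 177.1/(0.381×0.336) = 1383.4 g/s.
Recycle n9 = 0.664×1383.4 = 918.59 g/s.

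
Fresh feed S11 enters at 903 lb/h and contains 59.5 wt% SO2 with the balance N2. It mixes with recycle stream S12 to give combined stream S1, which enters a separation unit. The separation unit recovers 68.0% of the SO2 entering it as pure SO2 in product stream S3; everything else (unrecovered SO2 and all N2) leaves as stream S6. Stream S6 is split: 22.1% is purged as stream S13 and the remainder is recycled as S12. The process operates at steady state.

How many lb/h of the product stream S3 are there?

486.7 lb/h

SO2 in S1: m_A = 903×0.595 + (1−0.221)·(1−0.680)·m_A, so m_A = 537.28/0.7507 = 715.69 lb/h.
Product S3 = 0.680×715.69 = 486.67 lb/h.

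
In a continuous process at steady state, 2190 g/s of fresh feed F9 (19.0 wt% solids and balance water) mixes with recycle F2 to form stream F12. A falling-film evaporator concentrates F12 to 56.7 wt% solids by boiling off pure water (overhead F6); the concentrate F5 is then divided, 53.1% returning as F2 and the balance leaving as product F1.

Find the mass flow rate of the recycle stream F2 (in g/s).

Overall solids balance (none leaves overhead): solids in fresh feed = solids in product, i.e. 2190×0.190 = (1−0.531)·F5·0.567.
F5 = 416.1/(0.567×0.469) = 1564.7 g/s.
Recycle F2 = 0.531×1564.7 = 830.88 g/s.

830.9 g/s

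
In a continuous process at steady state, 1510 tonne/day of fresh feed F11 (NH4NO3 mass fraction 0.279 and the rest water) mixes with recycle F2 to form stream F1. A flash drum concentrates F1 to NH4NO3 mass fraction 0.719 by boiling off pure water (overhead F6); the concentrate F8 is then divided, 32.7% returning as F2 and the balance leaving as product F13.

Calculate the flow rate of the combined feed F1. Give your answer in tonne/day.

Overall NH4NO3 balance (none leaves overhead): NH4NO3 in fresh feed = NH4NO3 in product, i.e. 1510×0.279 = (1−0.327)·F8·0.719.
F8 = 421.29/(0.719×0.673) = 870.64 tonne/day.
Recycle F2 = 0.327×870.64 = 284.7 tonne/day.
Combined feed F1 = 1510 + 284.7 = 1794.7 tonne/day.

1795 tonne/day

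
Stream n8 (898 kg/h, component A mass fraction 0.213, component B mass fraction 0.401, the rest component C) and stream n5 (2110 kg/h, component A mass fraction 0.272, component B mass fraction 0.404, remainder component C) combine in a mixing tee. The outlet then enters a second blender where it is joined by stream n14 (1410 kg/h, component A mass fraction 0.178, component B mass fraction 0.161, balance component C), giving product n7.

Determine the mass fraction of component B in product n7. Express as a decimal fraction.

0.326

Overall, product flow = 4418 kg/h.
component B in = 898×0.401 + 2110×0.404 + 1410×0.161 = 1439.5 kg/h.
component B fraction in n7 = 0.326.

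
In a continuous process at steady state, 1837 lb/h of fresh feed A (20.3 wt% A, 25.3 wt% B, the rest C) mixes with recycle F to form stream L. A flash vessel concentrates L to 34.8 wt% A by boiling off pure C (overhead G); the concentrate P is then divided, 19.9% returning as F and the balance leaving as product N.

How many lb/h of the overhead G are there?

Overall A balance (none leaves overhead): A in fresh feed = A in product, i.e. 1837×0.203 = (1−0.199)·P·0.348.
P = 372.91/(0.348×0.801) = 1337.8 lb/h.
Recycle F = 0.199×1337.8 = 266.22 lb/h.
Combined feed L = 1837 + 266.22 = 2103.2 lb/h.
Overhead G = L − P = 2103.2 − 1337.8 = 765.42 lb/h.

765.4 lb/h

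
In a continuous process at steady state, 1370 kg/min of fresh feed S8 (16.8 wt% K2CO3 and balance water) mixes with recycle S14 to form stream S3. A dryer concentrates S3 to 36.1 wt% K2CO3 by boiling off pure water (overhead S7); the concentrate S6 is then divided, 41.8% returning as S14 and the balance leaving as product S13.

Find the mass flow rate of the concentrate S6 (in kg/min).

Overall K2CO3 balance (none leaves overhead): K2CO3 in fresh feed = K2CO3 in product, i.e. 1370×0.168 = (1−0.418)·S6·0.361.
S6 = 230.16/(0.361×0.582) = 1095.5 kg/min.

1095 kg/min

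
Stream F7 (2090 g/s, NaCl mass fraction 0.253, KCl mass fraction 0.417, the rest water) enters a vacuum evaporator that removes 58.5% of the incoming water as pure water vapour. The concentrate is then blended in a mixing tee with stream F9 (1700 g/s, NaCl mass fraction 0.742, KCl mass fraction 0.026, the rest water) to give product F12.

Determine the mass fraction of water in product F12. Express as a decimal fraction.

Vapour removed = 0.585×0.330×2090 = 403.47 g/s; concentrate = 1686.5 g/s.
water reaching the mixer = 286.23 (from concentrate) + 1700×0.232 = 680.63 g/s.
Product flow = 1686.5 + 1700 = 3386.5 g/s; water fraction = 0.201.

0.201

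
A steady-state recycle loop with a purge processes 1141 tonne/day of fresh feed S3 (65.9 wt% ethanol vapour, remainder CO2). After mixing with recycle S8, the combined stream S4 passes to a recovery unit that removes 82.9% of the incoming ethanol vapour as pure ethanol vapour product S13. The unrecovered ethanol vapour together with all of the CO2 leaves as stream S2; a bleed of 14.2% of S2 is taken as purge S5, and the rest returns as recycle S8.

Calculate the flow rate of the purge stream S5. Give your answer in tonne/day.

CO2 enters only via S3 and leaves only via the purge: 1141×0.341 = 0.142×(CO2 in S2), and the recovery unit passes all CO2, so CO2 in S4 = CO2 in S2 = 2740 tonne/day.
ethanol vapour in S4: m_A = 1141×0.659 + (1−0.142)·(1−0.829)·m_A, so m_A = 751.92/0.8533 = 881.21 tonne/day.
S2 = (1−0.829)×881.21 + 2740 = 2890.7 tonne/day.
Purge S5 = 0.142×2890.7 = 410.48 tonne/day.

410.5 tonne/day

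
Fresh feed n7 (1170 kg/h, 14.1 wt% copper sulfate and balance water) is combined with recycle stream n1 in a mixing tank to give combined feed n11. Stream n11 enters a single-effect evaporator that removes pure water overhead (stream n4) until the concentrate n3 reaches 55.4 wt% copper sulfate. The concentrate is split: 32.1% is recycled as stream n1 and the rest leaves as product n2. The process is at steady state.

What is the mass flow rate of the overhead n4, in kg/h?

Overall copper sulfate balance (none leaves overhead): copper sulfate in fresh feed = copper sulfate in product, i.e. 1170×0.141 = (1−0.321)·n3·0.554.
n3 = 164.97/(0.554×0.679) = 438.56 kg/h.
Recycle n1 = 0.321×438.56 = 140.78 kg/h.
Combined feed n11 = 1170 + 140.78 = 1310.8 kg/h.
Overhead n4 = n11 − n3 = 1310.8 − 438.56 = 872.22 kg/h.

872.2 kg/h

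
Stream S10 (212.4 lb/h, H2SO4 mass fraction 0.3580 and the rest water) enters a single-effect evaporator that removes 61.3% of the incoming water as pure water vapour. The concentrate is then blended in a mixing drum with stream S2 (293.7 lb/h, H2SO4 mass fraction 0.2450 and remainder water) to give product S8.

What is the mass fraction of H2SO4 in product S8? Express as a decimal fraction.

0.3503

Vapour removed = 0.613×0.642×212.4 = 83.589 lb/h; concentrate = 128.81 lb/h.
H2SO4 reaching the mixer = 76.039 (from concentrate) + 293.7×0.245 = 148 lb/h.
Product flow = 128.81 + 293.7 = 422.51 lb/h; H2SO4 fraction = 0.3503.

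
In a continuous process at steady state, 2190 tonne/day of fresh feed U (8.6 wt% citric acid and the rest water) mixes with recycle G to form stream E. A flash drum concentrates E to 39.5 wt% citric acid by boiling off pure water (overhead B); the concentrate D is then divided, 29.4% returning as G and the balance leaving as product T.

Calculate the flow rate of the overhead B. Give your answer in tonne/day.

1713 tonne/day

Overall citric acid balance (none leaves overhead): citric acid in fresh feed = citric acid in product, i.e. 2190×0.086 = (1−0.294)·D·0.395.
D = 188.34/(0.395×0.706) = 675.37 tonne/day.
Recycle G = 0.294×675.37 = 198.56 tonne/day.
Combined feed E = 2190 + 198.56 = 2388.6 tonne/day.
Overhead B = E − D = 2388.6 − 675.37 = 1713.2 tonne/day.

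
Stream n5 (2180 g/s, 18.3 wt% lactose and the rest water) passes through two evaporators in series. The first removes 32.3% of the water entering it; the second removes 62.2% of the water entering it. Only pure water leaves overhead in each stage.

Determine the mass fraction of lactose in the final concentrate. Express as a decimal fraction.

0.467

water in feed = 2180×0.817 = 1781.1 g/s.
After stage 1: water left = (1−0.323)×1781.1 = 1205.8; stream total = 1604.7 g/s.
After stage 2: water left = (1−0.622)×1205.8 = 455.78; final concentrate = 854.72 g/s.
lactose fraction = 398.94/854.72 = 0.467.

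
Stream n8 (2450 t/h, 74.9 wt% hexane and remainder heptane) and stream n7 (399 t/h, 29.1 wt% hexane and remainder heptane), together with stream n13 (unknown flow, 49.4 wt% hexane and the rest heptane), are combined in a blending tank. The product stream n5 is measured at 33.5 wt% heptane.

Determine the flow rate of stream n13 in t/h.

330.8 t/h

Let n13 be the unknown flow. Total out = 2849 + n13.
heptane balance: 897.84 + 0.506·n13 = 0.335·(2849 + n13)
(0.506 − 0.335)·n13 = 0.335×2849 − 897.84 = 56.574
n13 = 56.574 / 0.171 = 330.84 t/h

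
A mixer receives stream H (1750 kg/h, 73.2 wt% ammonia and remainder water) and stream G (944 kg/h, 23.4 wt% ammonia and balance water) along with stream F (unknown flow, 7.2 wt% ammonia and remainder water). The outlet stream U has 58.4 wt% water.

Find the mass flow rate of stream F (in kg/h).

Let F be the unknown flow. Total out = 2694 + F.
water balance: 1192.1 + 0.928·F = 0.584·(2694 + F)
(0.928 − 0.584)·F = 0.584×2694 − 1192.1 = 381.19
F = 381.19 / 0.344 = 1108.1 kg/h

1108 kg/h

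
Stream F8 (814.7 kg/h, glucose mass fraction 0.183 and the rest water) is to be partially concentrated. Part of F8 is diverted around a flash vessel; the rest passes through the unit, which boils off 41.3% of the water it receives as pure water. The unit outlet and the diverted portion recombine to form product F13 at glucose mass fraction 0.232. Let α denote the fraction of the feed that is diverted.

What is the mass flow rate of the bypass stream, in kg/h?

304.7 kg/h

All 814.7×0.183 = 149.09 kg/h of glucose reaches F13, so F13 = 149.09/0.232 = 642.63 kg/h and vapour = 172.07 kg/h.
The evaporator receives (1−α)·814.7 of feed at 0.817 water and removes 0.413 of that water:
0.413×0.817×(1−α)×814.7 = 172.07
(1−α) = 172.07/274.9 = 0.6259;  α = 0.3741.
Bypass flow = 0.3741×814.7 = 304.74 kg/h.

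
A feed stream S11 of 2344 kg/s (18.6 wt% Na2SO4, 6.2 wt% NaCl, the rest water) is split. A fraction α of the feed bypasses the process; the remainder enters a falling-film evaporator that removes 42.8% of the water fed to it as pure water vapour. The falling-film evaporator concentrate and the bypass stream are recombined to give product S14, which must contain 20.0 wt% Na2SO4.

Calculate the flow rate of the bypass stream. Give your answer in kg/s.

1834 kg/s

All 2344×0.186 = 435.98 kg/s of Na2SO4 reaches S14, so S14 = 435.98/0.200 = 2179.9 kg/s and vapour = 164.08 kg/s.
The evaporator receives (1−α)·2344 of feed at 0.752 water and removes 0.428 of that water:
0.428×0.752×(1−α)×2344 = 164.08
(1−α) = 164.08/754.43 = 0.2175;  α = 0.7825.
Bypass flow = 0.7825×2344 = 1834.2 kg/s.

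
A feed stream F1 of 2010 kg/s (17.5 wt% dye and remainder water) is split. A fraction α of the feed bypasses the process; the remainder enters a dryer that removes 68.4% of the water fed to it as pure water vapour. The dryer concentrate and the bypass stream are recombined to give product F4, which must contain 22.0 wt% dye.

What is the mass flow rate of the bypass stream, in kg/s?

All 2010×0.175 = 351.75 kg/s of dye reaches F4, so F4 = 351.75/0.220 = 1598.9 kg/s and vapour = 411.14 kg/s.
The evaporator receives (1−α)·2010 of feed at 0.825 water and removes 0.684 of that water:
0.684×0.825×(1−α)×2010 = 411.14
(1−α) = 411.14/1134.2 = 0.3625;  α = 0.6375.
Bypass flow = 0.6375×2010 = 1281.4 kg/s.

1281 kg/s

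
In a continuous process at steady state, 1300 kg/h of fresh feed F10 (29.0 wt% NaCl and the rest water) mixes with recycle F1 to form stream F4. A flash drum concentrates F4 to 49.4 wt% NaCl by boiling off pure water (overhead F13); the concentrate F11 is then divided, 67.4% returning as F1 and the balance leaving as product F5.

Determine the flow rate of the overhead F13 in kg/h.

536.8 kg/h

Overall NaCl balance (none leaves overhead): NaCl in fresh feed = NaCl in product, i.e. 1300×0.290 = (1−0.674)·F11·0.494.
F11 = 377/(0.494×0.326) = 2341 kg/h.
Recycle F1 = 0.674×2341 = 1577.8 kg/h.
Combined feed F4 = 1300 + 1577.8 = 2877.8 kg/h.
Overhead F13 = F4 − F11 = 2877.8 − 2341 = 536.84 kg/h.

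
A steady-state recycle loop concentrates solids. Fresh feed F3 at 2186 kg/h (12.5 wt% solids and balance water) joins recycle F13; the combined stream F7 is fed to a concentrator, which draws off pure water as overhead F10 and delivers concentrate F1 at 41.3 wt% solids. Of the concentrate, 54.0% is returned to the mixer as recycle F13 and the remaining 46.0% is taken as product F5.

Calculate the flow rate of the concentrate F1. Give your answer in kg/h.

Overall solids balance (none leaves overhead): solids in fresh feed = solids in product, i.e. 2186×0.125 = (1−0.540)·F1·0.413.
F1 = 273.25/(0.413×0.460) = 1438.3 kg/h.

1438 kg/h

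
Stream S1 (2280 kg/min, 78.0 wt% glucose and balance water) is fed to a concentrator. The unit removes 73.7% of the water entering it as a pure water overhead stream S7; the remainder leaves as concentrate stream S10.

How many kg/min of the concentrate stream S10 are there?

1910 kg/min

water entering = 2280×0.220 = 501.6 kg/min; overhead removed = 0.737×501.6 = 369.68 kg/min.
Concentrate = 2280 − 369.68 = 1910.3 kg/min.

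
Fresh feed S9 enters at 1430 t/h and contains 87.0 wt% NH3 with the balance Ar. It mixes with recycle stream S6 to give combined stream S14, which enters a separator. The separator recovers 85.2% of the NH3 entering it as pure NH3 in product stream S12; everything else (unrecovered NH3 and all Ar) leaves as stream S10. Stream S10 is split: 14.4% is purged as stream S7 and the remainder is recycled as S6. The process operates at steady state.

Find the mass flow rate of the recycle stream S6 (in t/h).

1286 t/h

Ar enters only via S9 and leaves only via the purge: 1430×0.130 = 0.144×(Ar in S10), and the separator passes all Ar, so Ar in S14 = Ar in S10 = 1291 t/h.
NH3 in S14: m_A = 1430×0.870 + (1−0.144)·(1−0.852)·m_A, so m_A = 1244.1/0.8733 = 1424.6 t/h.
S10 = (1−0.852)×1424.6 + 1291 = 1501.8 t/h.
Recycle S6 = (1−0.144)×1501.8 = 1285.5 t/h.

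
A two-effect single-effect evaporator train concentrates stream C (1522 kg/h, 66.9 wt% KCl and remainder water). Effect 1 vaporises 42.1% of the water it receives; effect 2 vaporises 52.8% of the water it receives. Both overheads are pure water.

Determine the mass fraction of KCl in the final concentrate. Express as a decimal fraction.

0.8809

water in feed = 1522×0.331 = 503.78 kg/h.
After stage 1: water left = (1−0.421)×503.78 = 291.69; stream total = 1309.9 kg/h.
After stage 2: water left = (1−0.528)×291.69 = 137.68; final concentrate = 1155.9 kg/h.
KCl fraction = 1018.2/1155.9 = 0.8809.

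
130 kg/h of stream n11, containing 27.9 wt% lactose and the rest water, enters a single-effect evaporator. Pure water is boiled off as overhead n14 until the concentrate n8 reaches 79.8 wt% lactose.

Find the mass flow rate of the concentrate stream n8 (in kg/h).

45.45 kg/h

lactose is conserved: 130×0.279 = 36.27 kg/h all reports to the concentrate.
Concentrate = 36.27/(target fraction) = 45.451 kg/h.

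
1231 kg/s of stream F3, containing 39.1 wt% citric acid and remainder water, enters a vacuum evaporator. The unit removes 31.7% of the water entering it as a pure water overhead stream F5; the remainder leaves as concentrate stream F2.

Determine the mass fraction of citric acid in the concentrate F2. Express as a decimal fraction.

citric acid is not removed: 1231×0.391 = 481.32 kg/s of citric acid enters F2.
water entering = 1231×0.609 = 749.68 kg/s; overhead removed = 0.317×749.68 = 237.65 kg/s.
Concentrate = 1231 − 237.65 = 993.35 kg/s.
Mass fraction = 481.32/993.35 = 0.485.

0.485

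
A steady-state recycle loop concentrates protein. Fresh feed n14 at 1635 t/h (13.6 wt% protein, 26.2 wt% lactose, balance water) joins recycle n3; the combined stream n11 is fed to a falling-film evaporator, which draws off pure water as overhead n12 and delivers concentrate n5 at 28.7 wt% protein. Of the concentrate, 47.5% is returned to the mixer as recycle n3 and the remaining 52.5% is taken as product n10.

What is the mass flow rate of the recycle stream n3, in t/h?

Overall protein balance (none leaves overhead): protein in fresh feed = protein in product, i.e. 1635×0.136 = (1−0.475)·n5·0.287.
n5 = 222.36/(0.287×0.525) = 1475.8 t/h.
Recycle n3 = 0.475×1475.8 = 700.99 t/h.

701 t/h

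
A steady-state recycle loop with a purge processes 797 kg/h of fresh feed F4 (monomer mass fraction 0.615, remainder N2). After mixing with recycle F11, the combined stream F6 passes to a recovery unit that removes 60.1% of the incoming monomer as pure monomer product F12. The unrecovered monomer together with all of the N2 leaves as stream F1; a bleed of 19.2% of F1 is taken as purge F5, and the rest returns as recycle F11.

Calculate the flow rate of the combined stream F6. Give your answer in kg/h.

2322 kg/h

N2 enters only via F4 and leaves only via the purge: 797×0.385 = 0.192×(N2 in F1), and the recovery unit passes all N2, so N2 in F6 = N2 in F1 = 1598.2 kg/h.
monomer in F6: m_A = 797×0.615 + (1−0.192)·(1−0.601)·m_A, so m_A = 490.15/0.6776 = 723.36 kg/h.
F6 = 723.36 + 1598.2 = 2321.5 kg/h.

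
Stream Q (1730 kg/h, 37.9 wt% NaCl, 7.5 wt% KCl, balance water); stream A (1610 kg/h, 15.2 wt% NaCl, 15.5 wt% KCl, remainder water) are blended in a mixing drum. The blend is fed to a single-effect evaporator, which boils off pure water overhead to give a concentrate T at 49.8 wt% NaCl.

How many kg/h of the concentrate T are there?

NaCl entering = 1730×0.379 + 1610×0.152 = 900.39 kg/h.
All NaCl reports to T, so T = 900.39/0.498 = 1808 kg/h.

1808 kg/h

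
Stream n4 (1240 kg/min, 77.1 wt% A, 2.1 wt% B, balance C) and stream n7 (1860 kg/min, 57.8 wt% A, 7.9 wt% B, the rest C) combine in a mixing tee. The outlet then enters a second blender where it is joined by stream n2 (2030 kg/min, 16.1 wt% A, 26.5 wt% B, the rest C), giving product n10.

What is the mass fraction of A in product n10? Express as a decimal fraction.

Overall, product flow = 5130 kg/min.
A in = 1240×0.771 + 1860×0.578 + 2030×0.161 = 2357.9 kg/min.
A fraction in n10 = 0.460.

0.460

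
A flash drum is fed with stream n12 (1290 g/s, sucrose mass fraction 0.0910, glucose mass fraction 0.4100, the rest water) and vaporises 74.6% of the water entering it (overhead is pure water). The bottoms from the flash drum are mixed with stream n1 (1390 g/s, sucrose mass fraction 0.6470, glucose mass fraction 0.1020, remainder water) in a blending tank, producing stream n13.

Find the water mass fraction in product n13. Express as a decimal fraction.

Vapour removed = 0.746×0.499×1290 = 480.21 g/s; concentrate = 809.79 g/s.
water reaching the mixer = 163.5 (from concentrate) + 1390×0.251 = 512.39 g/s.
Product flow = 809.79 + 1390 = 2199.8 g/s; water fraction = 0.2329.

0.2329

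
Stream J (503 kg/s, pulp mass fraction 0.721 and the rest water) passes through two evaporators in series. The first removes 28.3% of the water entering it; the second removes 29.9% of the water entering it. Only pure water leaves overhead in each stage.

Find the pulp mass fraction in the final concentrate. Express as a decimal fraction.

water in feed = 503×0.279 = 140.34 kg/s.
After stage 1: water left = (1−0.283)×140.34 = 100.62; stream total = 463.28 kg/s.
After stage 2: water left = (1−0.299)×100.62 = 70.536; final concentrate = 433.2 kg/s.
pulp fraction = 362.66/433.2 = 0.837.

0.837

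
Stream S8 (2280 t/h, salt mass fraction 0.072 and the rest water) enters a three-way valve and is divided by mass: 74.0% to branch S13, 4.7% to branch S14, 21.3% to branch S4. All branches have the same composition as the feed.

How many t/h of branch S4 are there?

485.6 t/h

Branch S4 flow = 0.213×2280 = 485.64 t/h.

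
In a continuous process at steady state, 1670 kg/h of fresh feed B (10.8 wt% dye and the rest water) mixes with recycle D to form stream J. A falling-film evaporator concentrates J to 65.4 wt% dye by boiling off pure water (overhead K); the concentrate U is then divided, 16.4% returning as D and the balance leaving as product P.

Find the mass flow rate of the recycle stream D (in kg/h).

Overall dye balance (none leaves overhead): dye in fresh feed = dye in product, i.e. 1670×0.108 = (1−0.164)·U·0.654.
U = 180.36/(0.654×0.836) = 329.88 kg/h.
Recycle D = 0.164×329.88 = 54.1 kg/h.

54.1 kg/h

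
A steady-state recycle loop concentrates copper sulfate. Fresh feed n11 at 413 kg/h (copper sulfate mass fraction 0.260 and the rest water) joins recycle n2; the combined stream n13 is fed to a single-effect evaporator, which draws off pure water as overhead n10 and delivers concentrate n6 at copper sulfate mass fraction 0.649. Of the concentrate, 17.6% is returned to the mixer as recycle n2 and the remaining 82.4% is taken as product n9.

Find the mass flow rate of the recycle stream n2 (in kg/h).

Overall copper sulfate balance (none leaves overhead): copper sulfate in fresh feed = copper sulfate in product, i.e. 413×0.260 = (1−0.176)·n6·0.649.
n6 = 107.38/(0.649×0.824) = 200.79 kg/h.
Recycle n2 = 0.176×200.79 = 35.34 kg/h.

35.34 kg/h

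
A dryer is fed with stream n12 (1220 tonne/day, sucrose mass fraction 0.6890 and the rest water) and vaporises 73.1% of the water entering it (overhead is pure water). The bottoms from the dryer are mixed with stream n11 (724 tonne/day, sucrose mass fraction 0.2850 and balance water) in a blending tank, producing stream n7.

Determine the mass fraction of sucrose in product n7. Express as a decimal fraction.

Vapour removed = 0.731×0.311×1220 = 277.36 tonne/day; concentrate = 942.64 tonne/day.
sucrose reaching the mixer = 840.58 (from concentrate) + 724×0.285 = 1046.9 tonne/day.
Product flow = 942.64 + 724 = 1666.6 tonne/day; sucrose fraction = 0.6282.

0.6282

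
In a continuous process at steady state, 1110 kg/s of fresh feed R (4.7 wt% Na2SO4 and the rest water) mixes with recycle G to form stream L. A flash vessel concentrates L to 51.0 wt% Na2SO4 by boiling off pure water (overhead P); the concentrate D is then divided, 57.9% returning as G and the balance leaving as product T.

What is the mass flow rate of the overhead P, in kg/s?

1008 kg/s

Overall Na2SO4 balance (none leaves overhead): Na2SO4 in fresh feed = Na2SO4 in product, i.e. 1110×0.047 = (1−0.579)·D·0.510.
D = 52.17/(0.510×0.421) = 242.98 kg/s.
Recycle G = 0.579×242.98 = 140.68 kg/s.
Combined feed L = 1110 + 140.68 = 1250.7 kg/s.
Overhead P = L − D = 1250.7 − 242.98 = 1007.7 kg/s.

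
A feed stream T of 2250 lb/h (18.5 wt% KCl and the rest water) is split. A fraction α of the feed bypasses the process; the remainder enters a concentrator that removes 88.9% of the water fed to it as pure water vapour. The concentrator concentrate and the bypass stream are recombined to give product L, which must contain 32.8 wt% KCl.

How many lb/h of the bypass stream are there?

896.1 lb/h

All 2250×0.185 = 416.25 lb/h of KCl reaches L, so L = 416.25/0.328 = 1269.1 lb/h and vapour = 980.95 lb/h.
The evaporator receives (1−α)·2250 of feed at 0.815 water and removes 0.889 of that water:
0.889×0.815×(1−α)×2250 = 980.95
(1−α) = 980.95/1630.2 = 0.6017;  α = 0.3983.
Bypass flow = 0.3983×2250 = 896.1 lb/h.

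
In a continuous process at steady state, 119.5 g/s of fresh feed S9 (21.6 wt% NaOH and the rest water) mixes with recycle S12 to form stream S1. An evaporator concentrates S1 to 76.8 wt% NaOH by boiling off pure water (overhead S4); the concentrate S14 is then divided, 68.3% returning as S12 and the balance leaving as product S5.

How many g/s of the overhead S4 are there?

Overall NaOH balance (none leaves overhead): NaOH in fresh feed = NaOH in product, i.e. 119.5×0.216 = (1−0.683)·S14·0.768.
S14 = 25.812/(0.768×0.317) = 106.02 g/s.
Recycle S12 = 0.683×106.02 = 72.414 g/s.
Combined feed S1 = 119.5 + 72.414 = 191.91 g/s.
Overhead S4 = S1 − S14 = 191.91 − 106.02 = 85.891 g/s.

85.89 g/s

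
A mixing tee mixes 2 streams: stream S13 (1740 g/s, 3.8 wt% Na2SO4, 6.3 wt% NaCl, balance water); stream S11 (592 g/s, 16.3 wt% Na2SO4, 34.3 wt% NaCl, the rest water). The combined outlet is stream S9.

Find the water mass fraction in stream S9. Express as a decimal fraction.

0.796

Total flow out = 1740 + 592 = 2332 g/s.
water in = 1740×0.899 + 592×0.494 = 1856.7 g/s.
water mass fraction in S9 = 1856.7/2332 = 0.796.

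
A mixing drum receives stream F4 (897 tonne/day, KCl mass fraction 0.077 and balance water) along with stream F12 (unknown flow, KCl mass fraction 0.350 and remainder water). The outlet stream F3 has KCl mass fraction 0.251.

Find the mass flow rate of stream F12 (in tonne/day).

1577 tonne/day

Let F12 be the unknown flow. Total out = 897 + F12.
KCl balance: 69.069 + 0.350·F12 = 0.251·(897 + F12)
(0.350 − 0.251)·F12 = 0.251×897 − 69.069 = 156.08
F12 = 156.08 / 0.099 = 1576.5 tonne/day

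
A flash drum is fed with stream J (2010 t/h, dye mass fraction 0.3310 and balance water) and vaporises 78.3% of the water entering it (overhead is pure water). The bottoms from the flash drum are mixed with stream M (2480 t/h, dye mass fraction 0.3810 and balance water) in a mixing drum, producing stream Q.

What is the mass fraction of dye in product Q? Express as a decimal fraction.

Vapour removed = 0.783×0.669×2010 = 1052.9 t/h; concentrate = 957.11 t/h.
dye reaching the mixer = 665.31 (from concentrate) + 2480×0.381 = 1610.2 t/h.
Product flow = 957.11 + 2480 = 3437.1 t/h; dye fraction = 0.4685.

0.4685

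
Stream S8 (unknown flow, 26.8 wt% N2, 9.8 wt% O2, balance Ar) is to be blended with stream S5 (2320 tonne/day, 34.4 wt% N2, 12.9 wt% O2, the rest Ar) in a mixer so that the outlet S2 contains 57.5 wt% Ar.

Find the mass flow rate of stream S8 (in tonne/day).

1887 tonne/day

Let S8 be the unknown flow. Total out = 2320 + S8.
Ar balance: 1222.6 + 0.634·S8 = 0.575·(2320 + S8)
(0.634 − 0.575)·S8 = 0.575×2320 − 1222.6 = 111.36
S8 = 111.36 / 0.059 = 1887.5 tonne/day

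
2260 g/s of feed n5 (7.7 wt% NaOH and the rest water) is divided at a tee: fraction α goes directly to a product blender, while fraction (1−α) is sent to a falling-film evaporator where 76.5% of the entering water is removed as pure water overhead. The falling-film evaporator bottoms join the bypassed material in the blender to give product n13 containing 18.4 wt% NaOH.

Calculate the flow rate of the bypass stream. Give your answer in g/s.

398.7 g/s

All 2260×0.077 = 174.02 g/s of NaOH reaches n13, so n13 = 174.02/0.184 = 945.76 g/s and vapour = 1314.2 g/s.
The evaporator receives (1−α)·2260 of feed at 0.923 water and removes 0.765 of that water:
0.765×0.923×(1−α)×2260 = 1314.2
(1−α) = 1314.2/1595.8 = 0.8236;  α = 0.1764.
Bypass flow = 0.1764×2260 = 398.72 g/s.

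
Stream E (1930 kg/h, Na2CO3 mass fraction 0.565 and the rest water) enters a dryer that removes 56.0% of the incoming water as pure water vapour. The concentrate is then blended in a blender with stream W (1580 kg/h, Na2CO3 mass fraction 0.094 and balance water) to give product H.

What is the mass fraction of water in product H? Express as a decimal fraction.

Vapour removed = 0.560×0.435×1930 = 470.15 kg/h; concentrate = 1459.9 kg/h.
water reaching the mixer = 369.4 (from concentrate) + 1580×0.906 = 1800.9 kg/h.
Product flow = 1459.9 + 1580 = 3039.9 kg/h; water fraction = 0.592.

0.592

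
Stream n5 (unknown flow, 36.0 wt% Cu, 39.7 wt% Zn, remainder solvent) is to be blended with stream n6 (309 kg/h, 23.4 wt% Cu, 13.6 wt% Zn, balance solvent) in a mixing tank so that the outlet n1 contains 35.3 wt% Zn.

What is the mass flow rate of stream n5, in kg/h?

Let n5 be the unknown flow. Total out = 309 + n5.
Zn balance: 42.024 + 0.397·n5 = 0.353·(309 + n5)
(0.397 − 0.353)·n5 = 0.353×309 − 42.024 = 67.053
n5 = 67.053 / 0.044 = 1523.9 kg/h

1524 kg/h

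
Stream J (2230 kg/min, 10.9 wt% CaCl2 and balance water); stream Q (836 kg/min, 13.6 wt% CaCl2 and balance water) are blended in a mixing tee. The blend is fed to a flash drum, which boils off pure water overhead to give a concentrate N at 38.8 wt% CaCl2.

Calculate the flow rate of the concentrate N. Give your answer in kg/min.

919.5 kg/min

CaCl2 entering = 2230×0.109 + 836×0.136 = 356.77 kg/min.
All CaCl2 reports to N, so N = 356.77/0.388 = 919.5 kg/min.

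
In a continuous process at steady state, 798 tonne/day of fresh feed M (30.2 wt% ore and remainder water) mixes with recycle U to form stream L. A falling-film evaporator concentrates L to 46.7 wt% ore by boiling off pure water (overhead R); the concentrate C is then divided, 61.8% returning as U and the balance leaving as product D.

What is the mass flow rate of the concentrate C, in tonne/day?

Overall ore balance (none leaves overhead): ore in fresh feed = ore in product, i.e. 798×0.302 = (1−0.618)·C·0.467.
C = 241/(0.467×0.382) = 1350.9 tonne/day.

1351 tonne/day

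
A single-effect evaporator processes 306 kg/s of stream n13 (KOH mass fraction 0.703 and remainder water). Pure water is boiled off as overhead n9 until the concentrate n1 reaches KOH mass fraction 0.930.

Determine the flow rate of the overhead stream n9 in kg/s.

74.69 kg/s

KOH is conserved: 306×0.703 = 215.12 kg/s all reports to the concentrate.
Concentrate = 215.12/(target fraction) = 231.31 kg/s.
Overhead = 306 − 231.31 = 74.69 kg/s.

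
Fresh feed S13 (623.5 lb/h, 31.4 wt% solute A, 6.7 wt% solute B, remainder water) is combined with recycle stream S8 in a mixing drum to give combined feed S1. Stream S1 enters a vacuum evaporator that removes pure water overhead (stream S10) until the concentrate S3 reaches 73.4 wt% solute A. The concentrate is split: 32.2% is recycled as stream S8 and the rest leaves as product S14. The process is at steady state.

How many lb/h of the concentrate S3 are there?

Overall solute A balance (none leaves overhead): solute A in fresh feed = solute A in product, i.e. 623.5×0.314 = (1−0.322)·S3·0.734.
S3 = 195.78/(0.734×0.678) = 393.41 lb/h.

393.4 lb/h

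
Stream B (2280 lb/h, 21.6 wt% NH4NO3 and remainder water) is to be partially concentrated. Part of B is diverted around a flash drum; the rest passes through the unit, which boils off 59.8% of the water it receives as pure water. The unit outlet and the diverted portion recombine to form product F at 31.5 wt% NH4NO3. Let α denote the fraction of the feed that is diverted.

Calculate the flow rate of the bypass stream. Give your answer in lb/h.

751.6 lb/h

All 2280×0.216 = 492.48 lb/h of NH4NO3 reaches F, so F = 492.48/0.315 = 1563.4 lb/h and vapour = 716.57 lb/h.
The evaporator receives (1−α)·2280 of feed at 0.784 water and removes 0.598 of that water:
0.598×0.784×(1−α)×2280 = 716.57
(1−α) = 716.57/1068.9 = 0.6704;  α = 0.3296.
Bypass flow = 0.3296×2280 = 751.58 lb/h.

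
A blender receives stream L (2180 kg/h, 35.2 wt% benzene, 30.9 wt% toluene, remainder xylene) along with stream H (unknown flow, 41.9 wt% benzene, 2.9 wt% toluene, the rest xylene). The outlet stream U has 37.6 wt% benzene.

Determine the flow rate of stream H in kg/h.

Let H be the unknown flow. Total out = 2180 + H.
benzene balance: 767.36 + 0.419·H = 0.376·(2180 + H)
(0.419 − 0.376)·H = 0.376×2180 − 767.36 = 52.32
H = 52.32 / 0.043 = 1216.7 kg/h

1217 kg/h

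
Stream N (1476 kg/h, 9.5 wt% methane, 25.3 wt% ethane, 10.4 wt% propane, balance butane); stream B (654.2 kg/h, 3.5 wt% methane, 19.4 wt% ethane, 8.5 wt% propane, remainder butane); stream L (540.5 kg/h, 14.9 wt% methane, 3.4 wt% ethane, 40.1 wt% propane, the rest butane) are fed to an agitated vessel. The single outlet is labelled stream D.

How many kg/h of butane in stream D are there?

1482 kg/h

butane out = butane in = 1476×0.548 + 654.2×0.686 + 540.5×0.416 = 1482.5 kg/h.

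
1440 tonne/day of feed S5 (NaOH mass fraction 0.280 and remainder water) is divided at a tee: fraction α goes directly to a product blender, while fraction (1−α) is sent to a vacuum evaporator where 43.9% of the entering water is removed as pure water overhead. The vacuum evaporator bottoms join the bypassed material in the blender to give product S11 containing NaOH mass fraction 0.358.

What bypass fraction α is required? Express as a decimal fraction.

All 1440×0.280 = 403.2 tonne/day of NaOH reaches S11, so S11 = 403.2/0.358 = 1126.3 tonne/day and vapour = 313.74 tonne/day.
The evaporator receives (1−α)·1440 of feed at 0.720 water and removes 0.439 of that water:
0.439×0.720×(1−α)×1440 = 313.74
(1−α) = 313.74/455.16 = 0.6893;  α = 0.3107.

0.311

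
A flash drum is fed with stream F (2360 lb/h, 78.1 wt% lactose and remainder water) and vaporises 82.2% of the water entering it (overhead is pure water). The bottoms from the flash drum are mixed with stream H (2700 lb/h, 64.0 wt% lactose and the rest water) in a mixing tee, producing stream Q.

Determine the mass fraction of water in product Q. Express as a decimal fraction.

Vapour removed = 0.822×0.219×2360 = 424.84 lb/h; concentrate = 1935.2 lb/h.
water reaching the mixer = 91.998 (from concentrate) + 2700×0.360 = 1064 lb/h.
Product flow = 1935.2 + 2700 = 4635.2 lb/h; water fraction = 0.2295.

0.2295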